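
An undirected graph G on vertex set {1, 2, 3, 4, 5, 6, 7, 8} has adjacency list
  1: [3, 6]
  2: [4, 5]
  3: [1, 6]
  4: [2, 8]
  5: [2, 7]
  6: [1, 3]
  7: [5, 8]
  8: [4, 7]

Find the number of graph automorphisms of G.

60

G has two connected components, {2, 4, 5, 7, 8} and {1, 3, 6}; each is 2-regular, so G = C_5 ⊔ C_3. The components are non-isomorphic (different sizes), so Aut(G) = Aut(C_3) × Aut(C_5) = D_3 × D_5 of order 6·10 = 60.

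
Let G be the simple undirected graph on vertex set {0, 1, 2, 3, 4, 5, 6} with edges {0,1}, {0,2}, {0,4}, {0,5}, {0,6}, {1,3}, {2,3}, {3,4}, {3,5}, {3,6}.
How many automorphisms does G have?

240

The vertices split by degree into {0, 3} (degree 5) and {1, 2, 4, 5, 6} (degree 2); every edge runs between the two parts, so G is the complete bipartite graph K_{2,5}. The parts have unequal sizes, so no automorphism swaps them; each part is permuted independently, giving S_2 × S_5 of order 2!·5! = 240.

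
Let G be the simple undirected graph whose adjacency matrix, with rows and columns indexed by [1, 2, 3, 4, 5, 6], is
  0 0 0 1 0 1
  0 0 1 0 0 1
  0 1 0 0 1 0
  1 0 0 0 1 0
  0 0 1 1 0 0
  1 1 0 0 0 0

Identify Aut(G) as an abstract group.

D_6

G is 2-regular and connected on 6 vertices, i.e. the cycle C_6. C_6 has 6 rotations and 6 reflections, so Aut(C_6) ≅ D_6 of order 12.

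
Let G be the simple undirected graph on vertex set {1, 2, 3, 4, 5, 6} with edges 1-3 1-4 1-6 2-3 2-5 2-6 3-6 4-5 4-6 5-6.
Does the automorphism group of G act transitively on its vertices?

Vertex 6 is the only vertex of degree 5, so every automorphism fixes it; G is not vertex-transitive.

No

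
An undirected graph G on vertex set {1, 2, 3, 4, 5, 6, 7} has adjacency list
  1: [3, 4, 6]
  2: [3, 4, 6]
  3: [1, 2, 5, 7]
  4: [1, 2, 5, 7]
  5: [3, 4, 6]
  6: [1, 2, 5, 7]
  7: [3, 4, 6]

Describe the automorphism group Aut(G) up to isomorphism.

S_3 × S_4

The vertices split by degree into {3, 4, 6} (degree 4) and {1, 2, 5, 7} (degree 3); every edge runs between the two parts, so G is the complete bipartite graph K_{3,4}. Automorphisms preserve the bipartition setwise (since the parts differ in size) and act as S_3 × S_4 within it; |Aut| = 144.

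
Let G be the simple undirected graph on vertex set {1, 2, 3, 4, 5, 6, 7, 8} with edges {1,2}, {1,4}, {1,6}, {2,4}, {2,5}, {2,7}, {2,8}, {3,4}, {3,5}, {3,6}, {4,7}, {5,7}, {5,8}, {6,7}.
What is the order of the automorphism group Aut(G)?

Degrees alone do not determine every vertex (e.g. 1 and 3 both have degree 3), but their neighbour-degree multisets differ: N(1) has degrees [3, 4, 5] while N(3) has degrees [3, 4, 4]. Repeating this refinement separates all vertices, so the only automorphism is the identity.

1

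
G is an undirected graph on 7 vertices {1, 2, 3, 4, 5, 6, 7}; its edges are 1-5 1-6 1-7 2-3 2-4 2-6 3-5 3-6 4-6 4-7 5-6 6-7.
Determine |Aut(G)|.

Vertex 6 is the unique vertex of degree 6; the remaining 6 vertices each have degree 3 and induce a cycle, so G is the wheel on 7 vertices with hub 6. Every automorphism fixes the hub and acts on the rim 6-cycle, so Aut(G) ≅ Aut(C_6) = D_6 of order 12.

12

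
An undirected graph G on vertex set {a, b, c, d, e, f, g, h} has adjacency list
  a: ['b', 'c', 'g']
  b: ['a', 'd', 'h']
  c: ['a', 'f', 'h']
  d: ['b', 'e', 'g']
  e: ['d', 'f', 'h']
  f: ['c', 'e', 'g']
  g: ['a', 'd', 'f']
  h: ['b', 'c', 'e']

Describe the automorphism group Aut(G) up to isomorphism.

the hyperoctahedral group B_3

G is 3-regular and bipartite on 2^3 = 8 vertices with girth 4; it is the hypercube graph Q_3. Aut(Q_3) consists of the signed permutations of the 3 coordinate axes: 3! permutations times 2^3 sign flips, so |Aut| = 2^3·3! = 48.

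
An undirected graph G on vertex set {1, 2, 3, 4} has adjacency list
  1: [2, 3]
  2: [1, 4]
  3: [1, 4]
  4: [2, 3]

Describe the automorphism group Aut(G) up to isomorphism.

the dihedral group of order 8

Every vertex has degree 2 and the graph is connected, so G is the 4-cycle C_4. The automorphisms of the 4-cycle are exactly the symmetries of a regular 4-gon: the dihedral group D_4, |D_4| = 8.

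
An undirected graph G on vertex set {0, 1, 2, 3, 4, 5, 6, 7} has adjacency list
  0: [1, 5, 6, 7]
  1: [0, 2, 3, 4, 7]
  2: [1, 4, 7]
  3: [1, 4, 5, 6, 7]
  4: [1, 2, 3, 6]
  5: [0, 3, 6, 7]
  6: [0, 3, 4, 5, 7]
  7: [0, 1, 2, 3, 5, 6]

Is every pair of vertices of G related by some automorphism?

Vertex 2 is the only vertex of degree 3, so every automorphism fixes it; G is not vertex-transitive.

No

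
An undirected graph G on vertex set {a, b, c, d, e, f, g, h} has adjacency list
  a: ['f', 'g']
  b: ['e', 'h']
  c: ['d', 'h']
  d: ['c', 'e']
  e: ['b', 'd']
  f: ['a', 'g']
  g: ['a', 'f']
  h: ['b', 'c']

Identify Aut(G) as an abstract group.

D_5 × D_3

G has two connected components, {b, c, d, e, h} and {a, f, g}; each is 2-regular, so G = C_5 ⊔ C_3. The components are non-isomorphic (different sizes), so Aut(G) = Aut(C_5) × Aut(C_3) = D_5 × D_3 of order 10·6 = 60.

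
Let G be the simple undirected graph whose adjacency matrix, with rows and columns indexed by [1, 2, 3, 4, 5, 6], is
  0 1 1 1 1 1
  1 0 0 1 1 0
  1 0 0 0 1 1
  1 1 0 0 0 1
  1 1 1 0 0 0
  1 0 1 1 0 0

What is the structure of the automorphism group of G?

Vertex 1 is the unique vertex of degree 5; the remaining 5 vertices each have degree 3 and induce a cycle, so G is the wheel on 6 vertices with hub 1. With the hub fixed, the remaining symmetry is that of the rim cycle C_5, giving the dihedral group D_5.

D_5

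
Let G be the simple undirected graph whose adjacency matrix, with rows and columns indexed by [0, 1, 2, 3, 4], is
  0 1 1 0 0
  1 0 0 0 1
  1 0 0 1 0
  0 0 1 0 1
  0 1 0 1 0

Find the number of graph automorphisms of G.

Every vertex has degree 2 and the graph is connected, so G is the 5-cycle C_5. The automorphisms of the 5-cycle are exactly the symmetries of a regular 5-gon: the dihedral group D_5, |D_5| = 10.

10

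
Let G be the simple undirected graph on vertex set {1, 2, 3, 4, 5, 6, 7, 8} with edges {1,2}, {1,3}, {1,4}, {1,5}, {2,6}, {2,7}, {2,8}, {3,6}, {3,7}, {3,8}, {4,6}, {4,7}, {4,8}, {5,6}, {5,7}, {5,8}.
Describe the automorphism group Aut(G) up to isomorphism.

(S_4 × S_4) ⋊ Z_2

G is 4-regular and bipartite with parts {1, 6, 7, 8} and {2, 3, 4, 5} (each part is independent and every cross-pair is an edge), so G = K_{4,4}. Each part can be permuted independently (S_4 × S_4) and the two equal-size parts can also be swapped, giving (S_4 × S_4) ⋊ Z_2 of order 2·(4!)² = 1152.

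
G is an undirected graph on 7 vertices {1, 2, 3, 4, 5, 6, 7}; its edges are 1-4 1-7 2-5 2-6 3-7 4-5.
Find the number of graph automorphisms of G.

2

The degree sequence is [2, 2, 1, 2, 2, 1, 2]; the two degree-1 vertices 3 and 6 are the ends of a path, so G = P_7. The only nontrivial automorphism of a path is the end-to-end reflection, so Aut(G) ≅ Z_2.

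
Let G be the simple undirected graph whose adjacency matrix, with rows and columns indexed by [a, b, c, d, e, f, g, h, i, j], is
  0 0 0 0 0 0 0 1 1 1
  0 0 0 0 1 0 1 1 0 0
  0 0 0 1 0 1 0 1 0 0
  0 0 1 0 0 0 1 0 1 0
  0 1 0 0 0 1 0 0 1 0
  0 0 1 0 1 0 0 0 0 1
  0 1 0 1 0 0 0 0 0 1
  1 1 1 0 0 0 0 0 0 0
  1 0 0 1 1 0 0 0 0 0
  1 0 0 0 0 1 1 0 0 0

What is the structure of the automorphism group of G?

G is 3-regular on 10 vertices with no triangles and no 4-cycles (girth 5): this is the Petersen graph. It is a classical fact that the Petersen graph has automorphism group S_5 (order 120), arising from its description as the Kneser graph K(5,2).

the symmetric group S_5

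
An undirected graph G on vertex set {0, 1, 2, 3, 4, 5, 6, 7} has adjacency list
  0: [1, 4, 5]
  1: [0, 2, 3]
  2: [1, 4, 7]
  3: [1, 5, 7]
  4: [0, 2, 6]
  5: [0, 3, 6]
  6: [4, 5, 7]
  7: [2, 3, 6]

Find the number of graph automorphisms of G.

48

G is 3-regular and bipartite on 2^3 = 8 vertices with girth 4; it is the hypercube graph Q_3. The symmetry group of the 3-cube is the hyperoctahedral group B_3 = Z_2 ≀ S_3, of order 2^3·3! = 48.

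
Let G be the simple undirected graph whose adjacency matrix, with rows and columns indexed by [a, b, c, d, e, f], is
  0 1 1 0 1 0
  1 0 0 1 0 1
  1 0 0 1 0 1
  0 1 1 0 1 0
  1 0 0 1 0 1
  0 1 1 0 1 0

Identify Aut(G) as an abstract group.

S_3 ≀ Z_2

G is 3-regular and bipartite with parts {a, d, f} and {b, c, e} (each part is independent and every cross-pair is an edge), so G = K_{3,3}. Each part can be permuted independently (S_3 × S_3) and the two equal-size parts can also be swapped, giving (S_3 × S_3) ⋊ Z_2 of order 2·(3!)² = 72.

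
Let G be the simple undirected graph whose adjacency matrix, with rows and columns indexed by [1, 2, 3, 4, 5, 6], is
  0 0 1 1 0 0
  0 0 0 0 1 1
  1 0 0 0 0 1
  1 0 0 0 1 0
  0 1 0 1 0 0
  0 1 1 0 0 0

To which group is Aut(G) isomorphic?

Every vertex has degree 2 and the graph is connected, so G is the 6-cycle C_6. C_6 has 6 rotations and 6 reflections, so Aut(C_6) ≅ D_6 of order 12.

the dihedral group of order 12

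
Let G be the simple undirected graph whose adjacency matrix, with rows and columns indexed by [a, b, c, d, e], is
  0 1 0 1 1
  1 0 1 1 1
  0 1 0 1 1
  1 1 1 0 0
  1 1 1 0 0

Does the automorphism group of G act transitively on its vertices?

No

Vertex b is the only vertex of degree 4, so every automorphism fixes it; G is not vertex-transitive.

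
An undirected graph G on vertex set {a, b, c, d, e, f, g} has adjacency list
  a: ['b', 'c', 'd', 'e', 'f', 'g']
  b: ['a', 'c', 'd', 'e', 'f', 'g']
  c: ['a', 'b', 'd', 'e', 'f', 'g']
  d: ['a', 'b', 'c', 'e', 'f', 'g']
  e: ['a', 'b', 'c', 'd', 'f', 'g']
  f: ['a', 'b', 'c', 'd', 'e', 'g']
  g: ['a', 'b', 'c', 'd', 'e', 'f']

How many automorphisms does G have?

Every vertex has degree 6, so G is the complete graph K_7. Every bijection on the vertex set is an automorphism of K_7; hence Aut(K_7) ≅ S_7, order 5040.

5040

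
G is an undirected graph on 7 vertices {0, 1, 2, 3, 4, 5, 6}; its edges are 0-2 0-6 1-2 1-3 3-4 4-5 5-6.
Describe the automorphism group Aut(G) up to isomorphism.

the dihedral group of order 14

Every vertex has degree 2 and the graph is connected, so G is the 7-cycle C_7. The automorphisms of the 7-cycle are exactly the symmetries of a regular 7-gon: the dihedral group D_7, |D_7| = 14.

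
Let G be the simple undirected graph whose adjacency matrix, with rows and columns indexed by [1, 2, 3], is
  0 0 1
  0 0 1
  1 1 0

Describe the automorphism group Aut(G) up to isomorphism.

The degree sequence is [1, 1, 2]; the two degree-1 vertices 1 and 2 are the ends of a path, so G = P_3. A path has exactly one nontrivial symmetry — reversal — giving Aut(G) of order 2.

the cyclic group of order 2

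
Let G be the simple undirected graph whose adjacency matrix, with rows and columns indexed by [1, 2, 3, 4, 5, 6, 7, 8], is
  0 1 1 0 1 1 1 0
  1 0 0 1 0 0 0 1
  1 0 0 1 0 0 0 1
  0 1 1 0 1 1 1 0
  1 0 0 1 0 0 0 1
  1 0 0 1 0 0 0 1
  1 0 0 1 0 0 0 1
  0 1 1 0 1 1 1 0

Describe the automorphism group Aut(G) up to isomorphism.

S_5 × S_3

The vertices split by degree into {1, 4, 8} (degree 5) and {2, 3, 5, 6, 7} (degree 3); every edge runs between the two parts, so G is the complete bipartite graph K_{3,5}. Automorphisms preserve the bipartition setwise (since the parts differ in size) and act as S_5 × S_3 within it; |Aut| = 720.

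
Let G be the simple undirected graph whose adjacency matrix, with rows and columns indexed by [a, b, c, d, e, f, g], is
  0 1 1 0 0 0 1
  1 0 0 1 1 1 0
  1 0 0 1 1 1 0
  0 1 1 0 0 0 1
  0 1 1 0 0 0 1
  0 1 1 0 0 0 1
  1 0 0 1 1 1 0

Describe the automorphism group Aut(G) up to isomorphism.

The vertices split by degree into {b, c, g} (degree 4) and {a, d, e, f} (degree 3); every edge runs between the two parts, so G is the complete bipartite graph K_{3,4}. Automorphisms preserve the bipartition setwise (since the parts differ in size) and act as S_4 × S_3 within it; |Aut| = 144.

S_4 × S_3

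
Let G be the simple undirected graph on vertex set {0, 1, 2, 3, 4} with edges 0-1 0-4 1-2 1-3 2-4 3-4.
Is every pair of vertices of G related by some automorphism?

No

Automorphisms preserve degree, but G has vertices of degree 2 and vertices of degree 3; no automorphism maps one to the other, so G is not vertex-transitive.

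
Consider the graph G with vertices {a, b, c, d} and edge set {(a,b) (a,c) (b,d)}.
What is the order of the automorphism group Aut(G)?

The degree sequence is [2, 2, 1, 1]; the two degree-1 vertices c and d are the ends of a path, so G = P_4. The only nontrivial automorphism of a path is the end-to-end reflection, so Aut(G) ≅ Z_2.

2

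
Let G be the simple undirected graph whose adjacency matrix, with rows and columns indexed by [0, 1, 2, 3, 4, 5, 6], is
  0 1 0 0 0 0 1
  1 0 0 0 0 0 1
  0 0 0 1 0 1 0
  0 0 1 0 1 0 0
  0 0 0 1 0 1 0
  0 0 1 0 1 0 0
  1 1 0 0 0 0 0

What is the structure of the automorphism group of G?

D_3 × D_4

G has two connected components, {2, 3, 4, 5} and {0, 1, 6}; each is 2-regular, so G = C_4 ⊔ C_3. No automorphism exchanges components of different sizes, hence Aut(G) is the direct product D_3 × D_4, order 48.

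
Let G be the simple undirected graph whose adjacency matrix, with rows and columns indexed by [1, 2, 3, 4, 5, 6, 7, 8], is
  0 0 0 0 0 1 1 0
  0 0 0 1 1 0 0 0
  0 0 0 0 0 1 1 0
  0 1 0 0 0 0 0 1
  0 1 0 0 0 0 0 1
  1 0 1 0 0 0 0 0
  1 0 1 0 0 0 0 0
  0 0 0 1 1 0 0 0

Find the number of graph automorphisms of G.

G has two connected components, {2, 4, 5, 8} and {1, 3, 6, 7}; each is 2-regular, so G = C_4 ⊔ C_4. Aut of a disjoint union of two copies of C_4 is the wreath product D_4 ≀ Z_2, of order 2·8² = 128.

128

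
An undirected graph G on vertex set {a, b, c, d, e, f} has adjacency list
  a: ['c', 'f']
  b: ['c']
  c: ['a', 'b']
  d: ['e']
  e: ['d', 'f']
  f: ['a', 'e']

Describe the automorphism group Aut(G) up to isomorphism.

the cyclic group of order 2

The degree sequence is [2, 1, 2, 1, 2, 2]; the two degree-1 vertices b and d are the ends of a path, so G = P_6. A path has exactly one nontrivial symmetry — reversal — giving Aut(G) of order 2.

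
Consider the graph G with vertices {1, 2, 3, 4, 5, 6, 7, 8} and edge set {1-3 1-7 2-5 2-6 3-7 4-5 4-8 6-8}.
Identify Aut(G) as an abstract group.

G has two connected components, {2, 4, 5, 6, 8} and {1, 3, 7}; each is 2-regular, so G = C_5 ⊔ C_3. No automorphism exchanges components of different sizes, hence Aut(G) is the direct product D_5 × D_3, order 60.

D_5 × D_3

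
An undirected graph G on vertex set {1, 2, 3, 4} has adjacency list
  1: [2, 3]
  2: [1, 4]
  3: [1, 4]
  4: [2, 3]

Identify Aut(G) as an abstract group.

G is 2-regular and connected on 4 vertices, i.e. the cycle C_4. C_4 has 4 rotations and 4 reflections, so Aut(C_4) ≅ D_4 of order 8.

D_4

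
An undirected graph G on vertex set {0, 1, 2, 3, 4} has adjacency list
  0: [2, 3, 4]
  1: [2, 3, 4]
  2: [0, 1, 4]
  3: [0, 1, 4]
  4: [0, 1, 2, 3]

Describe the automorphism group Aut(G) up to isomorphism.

D_4

Vertex 4 is the unique vertex of degree 4; the remaining 4 vertices each have degree 3 and induce a cycle, so G is the wheel on 5 vertices with hub 4. With the hub fixed, the remaining symmetry is that of the rim cycle C_4, giving the dihedral group D_4.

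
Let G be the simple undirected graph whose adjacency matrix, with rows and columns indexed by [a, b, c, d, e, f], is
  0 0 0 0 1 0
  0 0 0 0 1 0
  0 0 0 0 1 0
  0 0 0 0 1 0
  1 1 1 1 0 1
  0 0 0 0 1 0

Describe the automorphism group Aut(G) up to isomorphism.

the symmetric group on 5 letters

Vertex e has degree 5 and every other vertex has degree 1, so G is the star K_{1,5} with centre e. Any automorphism fixes the centre and permutes the 5 leaves freely, so Aut(G) ≅ S_5 of order 5! = 120.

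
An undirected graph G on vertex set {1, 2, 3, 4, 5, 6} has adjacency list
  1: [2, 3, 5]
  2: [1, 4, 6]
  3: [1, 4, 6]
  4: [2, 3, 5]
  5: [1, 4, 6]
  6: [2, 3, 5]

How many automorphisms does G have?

72

G is 3-regular and bipartite with parts {1, 4, 6} and {2, 3, 5} (each part is independent and every cross-pair is an edge), so G = K_{3,3}. Each part can be permuted independently (S_3 × S_3) and the two equal-size parts can also be swapped, giving (S_3 × S_3) ⋊ Z_2 of order 2·(3!)² = 72.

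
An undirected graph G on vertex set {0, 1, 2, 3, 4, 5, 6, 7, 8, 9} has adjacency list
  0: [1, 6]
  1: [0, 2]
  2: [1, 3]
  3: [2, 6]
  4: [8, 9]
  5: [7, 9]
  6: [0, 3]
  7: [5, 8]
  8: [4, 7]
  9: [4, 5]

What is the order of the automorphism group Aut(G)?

200

G has two connected components, {0, 1, 2, 3, 6} and {4, 5, 7, 8, 9}; each is 2-regular, so G = C_5 ⊔ C_5. Aut of a disjoint union of two copies of C_5 is the wreath product D_5 ≀ Z_2, of order 2·10² = 200.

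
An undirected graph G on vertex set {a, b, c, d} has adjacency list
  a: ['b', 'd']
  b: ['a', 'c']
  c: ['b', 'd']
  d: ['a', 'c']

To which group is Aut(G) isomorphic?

the dihedral group of order 8

G is 2-regular and bipartite on 2^2 = 4 vertices with girth 4; it is the hypercube graph Q_2. Aut(Q_2) consists of the signed permutations of the 2 coordinate axes: 2! permutations times 2^2 sign flips, so |Aut| = 2^2·2! = 8.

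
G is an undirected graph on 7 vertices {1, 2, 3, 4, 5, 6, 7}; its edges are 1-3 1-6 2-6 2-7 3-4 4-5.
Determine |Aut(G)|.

2

The degree sequence is [2, 2, 2, 2, 1, 2, 1]; the two degree-1 vertices 5 and 7 are the ends of a path, so G = P_7. The only nontrivial automorphism of a path is the end-to-end reflection, so Aut(G) ≅ Z_2.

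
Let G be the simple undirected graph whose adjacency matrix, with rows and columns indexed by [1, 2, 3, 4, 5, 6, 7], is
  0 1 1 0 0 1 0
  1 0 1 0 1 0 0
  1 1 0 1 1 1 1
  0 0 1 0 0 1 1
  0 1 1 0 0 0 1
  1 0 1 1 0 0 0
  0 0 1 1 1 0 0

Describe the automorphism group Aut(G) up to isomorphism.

Vertex 3 is the unique vertex of degree 6; the remaining 6 vertices each have degree 3 and induce a cycle, so G is the wheel on 7 vertices with hub 3. Every automorphism fixes the hub and acts on the rim 6-cycle, so Aut(G) ≅ Aut(C_6) = D_6 of order 12.

the dihedral group of order 12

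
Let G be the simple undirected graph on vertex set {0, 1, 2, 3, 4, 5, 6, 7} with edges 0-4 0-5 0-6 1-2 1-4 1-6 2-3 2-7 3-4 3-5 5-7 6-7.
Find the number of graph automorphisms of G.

G is 3-regular and bipartite on 2^3 = 8 vertices with girth 4; it is the hypercube graph Q_3. The symmetry group of the 3-cube is the hyperoctahedral group B_3 = Z_2 ≀ S_3, of order 2^3·3! = 48.

48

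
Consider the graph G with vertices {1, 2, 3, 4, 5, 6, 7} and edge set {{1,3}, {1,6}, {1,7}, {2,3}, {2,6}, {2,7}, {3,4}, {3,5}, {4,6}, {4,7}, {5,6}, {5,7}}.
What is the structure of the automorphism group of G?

S_3 × S_4

The vertices split by degree into {3, 6, 7} (degree 4) and {1, 2, 4, 5} (degree 3); every edge runs between the two parts, so G is the complete bipartite graph K_{3,4}. Automorphisms preserve the bipartition setwise (since the parts differ in size) and act as S_3 × S_4 within it; |Aut| = 144.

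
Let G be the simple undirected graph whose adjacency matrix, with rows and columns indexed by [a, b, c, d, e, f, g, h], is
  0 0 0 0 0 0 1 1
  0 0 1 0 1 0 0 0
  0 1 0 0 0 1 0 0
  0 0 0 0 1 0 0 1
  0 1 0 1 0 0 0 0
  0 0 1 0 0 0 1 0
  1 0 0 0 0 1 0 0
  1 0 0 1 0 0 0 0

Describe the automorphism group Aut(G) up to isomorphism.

G is 2-regular and connected on 8 vertices, i.e. the cycle C_8. The automorphisms of the 8-cycle are exactly the symmetries of a regular 8-gon: the dihedral group D_8, |D_8| = 16.

D_8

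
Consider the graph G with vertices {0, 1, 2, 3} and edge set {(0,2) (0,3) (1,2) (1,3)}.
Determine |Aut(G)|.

8

G is 2-regular and bipartite with parts {2, 3} and {0, 1} (each part is independent and every cross-pair is an edge), so G = K_{2,2}. Aut(K_{2,2}) is the wreath product S_2 ≀ Z_2: permute within each part, then optionally swap the parts; |Aut| = 2·(2!)² = 8.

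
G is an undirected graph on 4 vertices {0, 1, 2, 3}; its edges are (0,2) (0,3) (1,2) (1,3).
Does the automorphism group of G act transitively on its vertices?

G is 2-regular and bipartite on 2^2 = 4 vertices with girth 4; it is the hypercube graph Q_2. Aut(Q_2) consists of the signed permutations of the 2 coordinate axes: 2! permutations times 2^2 sign flips, so |Aut| = 2^2·2! = 8. Under this action every vertex can be carried to every other, so G is vertex-transitive.

Yes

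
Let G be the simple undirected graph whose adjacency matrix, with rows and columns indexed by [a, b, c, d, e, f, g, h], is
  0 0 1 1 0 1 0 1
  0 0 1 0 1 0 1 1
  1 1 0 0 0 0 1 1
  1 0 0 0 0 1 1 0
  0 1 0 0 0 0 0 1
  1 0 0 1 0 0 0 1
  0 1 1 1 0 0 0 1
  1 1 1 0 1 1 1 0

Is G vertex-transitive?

Vertex e is the only vertex of degree 2, so every automorphism fixes it; G is not vertex-transitive.

No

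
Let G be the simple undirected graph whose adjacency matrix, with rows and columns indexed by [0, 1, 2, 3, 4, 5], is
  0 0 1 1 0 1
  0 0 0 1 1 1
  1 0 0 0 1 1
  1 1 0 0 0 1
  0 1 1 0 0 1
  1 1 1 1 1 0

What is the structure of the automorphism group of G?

the dihedral group of order 10

Vertex 5 is the unique vertex of degree 5; the remaining 5 vertices each have degree 3 and induce a cycle, so G is the wheel on 6 vertices with hub 5. Every automorphism fixes the hub and acts on the rim 5-cycle, so Aut(G) ≅ Aut(C_5) = D_5 of order 10.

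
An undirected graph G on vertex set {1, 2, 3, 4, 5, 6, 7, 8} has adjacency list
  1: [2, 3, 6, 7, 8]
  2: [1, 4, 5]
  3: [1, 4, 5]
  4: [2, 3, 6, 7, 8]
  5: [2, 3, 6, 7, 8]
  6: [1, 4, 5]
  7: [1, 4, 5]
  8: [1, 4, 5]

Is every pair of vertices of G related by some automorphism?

No

Automorphisms preserve degree, but G has vertices of degree 3 and vertices of degree 5; no automorphism maps one to the other, so G is not vertex-transitive.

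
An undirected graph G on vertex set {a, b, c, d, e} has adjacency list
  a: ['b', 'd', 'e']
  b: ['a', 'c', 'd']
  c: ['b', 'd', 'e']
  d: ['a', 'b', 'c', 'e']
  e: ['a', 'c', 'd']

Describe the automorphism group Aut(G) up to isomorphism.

the dihedral group of order 8

Vertex d is the unique vertex of degree 4; the remaining 4 vertices each have degree 3 and induce a cycle, so G is the wheel on 5 vertices with hub d. With the hub fixed, the remaining symmetry is that of the rim cycle C_4, giving the dihedral group D_4.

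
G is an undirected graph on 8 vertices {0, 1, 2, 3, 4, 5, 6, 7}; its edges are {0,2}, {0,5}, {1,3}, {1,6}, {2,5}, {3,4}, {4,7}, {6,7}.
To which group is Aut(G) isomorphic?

G has two connected components, {1, 3, 4, 6, 7} and {0, 2, 5}; each is 2-regular, so G = C_5 ⊔ C_3. No automorphism exchanges components of different sizes, hence Aut(G) is the direct product D_5 × D_3, order 60.

D_5 × D_3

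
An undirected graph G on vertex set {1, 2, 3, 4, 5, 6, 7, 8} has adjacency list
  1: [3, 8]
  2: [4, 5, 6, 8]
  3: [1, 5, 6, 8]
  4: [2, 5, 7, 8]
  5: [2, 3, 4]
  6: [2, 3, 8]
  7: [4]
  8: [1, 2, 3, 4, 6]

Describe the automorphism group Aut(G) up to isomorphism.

Degrees alone do not determine every vertex (e.g. 2 and 3 both have degree 4), but their neighbour-degree multisets differ: N(2) has degrees [3, 3, 4, 5] while N(3) has degrees [2, 3, 3, 5]. Repeating this refinement separates all vertices, so the only automorphism is the identity.

{e}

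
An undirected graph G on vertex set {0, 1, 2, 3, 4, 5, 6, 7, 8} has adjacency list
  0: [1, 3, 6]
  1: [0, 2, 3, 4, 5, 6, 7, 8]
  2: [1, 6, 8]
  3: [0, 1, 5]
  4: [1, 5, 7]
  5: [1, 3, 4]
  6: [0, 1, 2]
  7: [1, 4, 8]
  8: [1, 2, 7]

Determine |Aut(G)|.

Vertex 1 is the unique vertex of degree 8; the remaining 8 vertices each have degree 3 and induce a cycle, so G is the wheel on 9 vertices with hub 1. With the hub fixed, the remaining symmetry is that of the rim cycle C_8, giving the dihedral group D_8.

16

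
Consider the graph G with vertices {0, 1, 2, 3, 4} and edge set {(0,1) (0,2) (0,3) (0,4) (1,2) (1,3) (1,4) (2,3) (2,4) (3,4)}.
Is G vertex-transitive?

Yes

Every vertex has degree 4, so G is the complete graph K_5. Every bijection on the vertex set is an automorphism of K_5; hence Aut(K_5) ≅ S_5, order 120. Under this action every vertex can be carried to every other, so G is vertex-transitive.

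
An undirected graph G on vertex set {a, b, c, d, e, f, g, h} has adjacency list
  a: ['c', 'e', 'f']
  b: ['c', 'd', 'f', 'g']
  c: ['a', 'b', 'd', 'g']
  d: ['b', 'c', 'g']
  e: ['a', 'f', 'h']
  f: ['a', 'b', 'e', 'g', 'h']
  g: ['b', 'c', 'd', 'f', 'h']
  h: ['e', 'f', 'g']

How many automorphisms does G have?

1

Degrees alone do not determine every vertex (e.g. a and d both have degree 3), but their neighbour-degree multisets differ: N(a) has degrees [3, 4, 5] while N(d) has degrees [4, 4, 5]. Repeating this refinement separates all vertices, so the only automorphism is the identity.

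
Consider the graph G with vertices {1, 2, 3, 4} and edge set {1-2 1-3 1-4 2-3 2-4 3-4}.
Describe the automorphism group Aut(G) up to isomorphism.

Every vertex has degree 3, so G is the complete graph K_4. Any permutation of the 4 vertices preserves K_4, so Aut(K_4) = S_4 of order 4! = 24.

S_4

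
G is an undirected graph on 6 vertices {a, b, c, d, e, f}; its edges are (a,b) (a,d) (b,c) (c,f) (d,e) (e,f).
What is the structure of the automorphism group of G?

Every vertex has degree 2 and the graph is connected, so G is the 6-cycle C_6. The automorphisms of the 6-cycle are exactly the symmetries of a regular 6-gon: the dihedral group D_6, |D_6| = 12.

D_6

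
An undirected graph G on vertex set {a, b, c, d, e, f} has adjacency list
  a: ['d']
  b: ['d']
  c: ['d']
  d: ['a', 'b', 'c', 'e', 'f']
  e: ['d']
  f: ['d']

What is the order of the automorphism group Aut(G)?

Vertex d has degree 5 and every other vertex has degree 1, so G is the star K_{1,5} with centre d. The 5 leaves are pairwise interchangeable while the centre is fixed, giving Aut(G) = S_5.

120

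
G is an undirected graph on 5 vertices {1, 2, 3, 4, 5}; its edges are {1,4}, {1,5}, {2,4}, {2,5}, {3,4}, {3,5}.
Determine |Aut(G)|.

The vertices split by degree into {4, 5} (degree 3) and {1, 2, 3} (degree 2); every edge runs between the two parts, so G is the complete bipartite graph K_{2,3}. Automorphisms preserve the bipartition setwise (since the parts differ in size) and act as S_2 × S_3 within it; |Aut| = 12.

12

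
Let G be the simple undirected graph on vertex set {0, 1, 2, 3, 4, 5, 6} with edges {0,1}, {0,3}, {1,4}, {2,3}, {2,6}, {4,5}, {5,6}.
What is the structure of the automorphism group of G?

G is 2-regular and connected on 7 vertices, i.e. the cycle C_7. The automorphisms of the 7-cycle are exactly the symmetries of a regular 7-gon: the dihedral group D_7, |D_7| = 14.

the dihedral group of order 14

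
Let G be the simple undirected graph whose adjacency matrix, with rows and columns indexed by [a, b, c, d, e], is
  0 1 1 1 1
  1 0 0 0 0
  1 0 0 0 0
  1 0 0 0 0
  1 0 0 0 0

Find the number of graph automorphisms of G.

Vertex a has degree 4 and every other vertex has degree 1, so G is the star K_{1,4} with centre a. The 4 leaves are pairwise interchangeable while the centre is fixed, giving Aut(G) = S_4.

24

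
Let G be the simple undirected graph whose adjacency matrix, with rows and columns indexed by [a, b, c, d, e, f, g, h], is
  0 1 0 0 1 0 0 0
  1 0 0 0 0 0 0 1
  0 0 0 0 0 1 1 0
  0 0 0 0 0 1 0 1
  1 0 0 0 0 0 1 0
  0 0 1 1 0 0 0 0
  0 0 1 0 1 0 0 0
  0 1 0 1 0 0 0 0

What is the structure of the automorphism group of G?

the dihedral group of order 16

Every vertex has degree 2 and the graph is connected, so G is the 8-cycle C_8. C_8 has 8 rotations and 8 reflections, so Aut(C_8) ≅ D_8 of order 16.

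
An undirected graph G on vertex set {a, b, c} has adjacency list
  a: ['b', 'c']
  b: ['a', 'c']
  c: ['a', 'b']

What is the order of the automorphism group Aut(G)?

6

All 3 vertices are pairwise adjacent: G = K_3. Any permutation of the 3 vertices preserves K_3, so Aut(K_3) = S_3 of order 3! = 6.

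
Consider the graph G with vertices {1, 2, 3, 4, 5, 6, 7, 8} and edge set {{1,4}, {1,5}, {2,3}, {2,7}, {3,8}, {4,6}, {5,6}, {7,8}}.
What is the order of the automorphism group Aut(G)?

128

G has two connected components, {2, 3, 7, 8} and {1, 4, 5, 6}; each is 2-regular, so G = C_4 ⊔ C_4. With two isomorphic components, Aut(G) = Aut(C_4) ≀ S_2 = (D_4 × D_4) ⋊ Z_2: permute each cycle by D_4, then optionally swap the two cycles. Order 2·(2·4)² = 128.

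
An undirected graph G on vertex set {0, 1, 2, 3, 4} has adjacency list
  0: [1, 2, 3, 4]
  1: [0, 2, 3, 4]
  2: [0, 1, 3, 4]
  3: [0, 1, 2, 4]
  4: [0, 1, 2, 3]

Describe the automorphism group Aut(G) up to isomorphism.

the symmetric group on 5 letters

Every vertex has degree 4, so G is the complete graph K_5. Every bijection on the vertex set is an automorphism of K_5; hence Aut(K_5) ≅ S_5, order 120.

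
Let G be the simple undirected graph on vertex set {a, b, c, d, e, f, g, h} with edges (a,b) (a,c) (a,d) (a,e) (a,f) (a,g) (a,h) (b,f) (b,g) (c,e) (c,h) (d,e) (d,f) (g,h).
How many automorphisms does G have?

14

Vertex a is the unique vertex of degree 7; the remaining 7 vertices each have degree 3 and induce a cycle, so G is the wheel on 8 vertices with hub a. Every automorphism fixes the hub and acts on the rim 7-cycle, so Aut(G) ≅ Aut(C_7) = D_7 of order 14.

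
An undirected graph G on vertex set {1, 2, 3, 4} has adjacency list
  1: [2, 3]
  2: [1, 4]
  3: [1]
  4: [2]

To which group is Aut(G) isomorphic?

Z_2

The degree sequence is [2, 2, 1, 1]; the two degree-1 vertices 3 and 4 are the ends of a path, so G = P_4. A path has exactly one nontrivial symmetry — reversal — giving Aut(G) of order 2.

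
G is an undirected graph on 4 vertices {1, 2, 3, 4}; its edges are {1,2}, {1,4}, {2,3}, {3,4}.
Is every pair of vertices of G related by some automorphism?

Every vertex has degree 2 and the graph is connected, so G is the 4-cycle C_4. C_4 has 4 rotations and 4 reflections, so Aut(C_4) ≅ D_4 of order 8. Under this action every vertex can be carried to every other, so G is vertex-transitive.

Yes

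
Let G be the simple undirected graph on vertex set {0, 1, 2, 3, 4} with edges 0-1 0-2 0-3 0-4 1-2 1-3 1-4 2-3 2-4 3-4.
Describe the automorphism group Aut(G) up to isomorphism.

the symmetric group on 5 letters

All 5 vertices are pairwise adjacent: G = K_5. Every bijection on the vertex set is an automorphism of K_5; hence Aut(K_5) ≅ S_5, order 120.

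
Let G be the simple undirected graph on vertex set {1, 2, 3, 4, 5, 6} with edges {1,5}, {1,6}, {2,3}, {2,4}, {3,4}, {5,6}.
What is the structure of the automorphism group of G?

G has two connected components, {1, 5, 6} and {2, 3, 4}; each is 2-regular, so G = C_3 ⊔ C_3. Aut of a disjoint union of two copies of C_3 is the wreath product D_3 ≀ Z_2, of order 2·6² = 72.

(D_3 × D_3) ⋊ Z_2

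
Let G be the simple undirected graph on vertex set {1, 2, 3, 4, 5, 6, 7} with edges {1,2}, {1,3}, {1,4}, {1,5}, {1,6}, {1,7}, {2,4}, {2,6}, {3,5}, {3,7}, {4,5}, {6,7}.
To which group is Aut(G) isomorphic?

Vertex 1 is the unique vertex of degree 6; the remaining 6 vertices each have degree 3 and induce a cycle, so G is the wheel on 7 vertices with hub 1. With the hub fixed, the remaining symmetry is that of the rim cycle C_6, giving the dihedral group D_6.

D_6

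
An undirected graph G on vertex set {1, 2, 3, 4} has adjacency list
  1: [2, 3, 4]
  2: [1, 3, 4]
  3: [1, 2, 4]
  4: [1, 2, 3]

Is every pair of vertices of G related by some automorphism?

Yes

Every vertex has degree 3, so G is the complete graph K_4. Every bijection on the vertex set is an automorphism of K_4; hence Aut(K_4) ≅ S_4, order 24. This group acts transitively on the 4 vertices.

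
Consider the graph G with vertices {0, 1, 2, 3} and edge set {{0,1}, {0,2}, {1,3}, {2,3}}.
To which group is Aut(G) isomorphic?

G is 2-regular and connected on 4 vertices, i.e. the cycle C_4. C_4 has 4 rotations and 4 reflections, so Aut(C_4) ≅ D_4 of order 8.

the dihedral group of order 8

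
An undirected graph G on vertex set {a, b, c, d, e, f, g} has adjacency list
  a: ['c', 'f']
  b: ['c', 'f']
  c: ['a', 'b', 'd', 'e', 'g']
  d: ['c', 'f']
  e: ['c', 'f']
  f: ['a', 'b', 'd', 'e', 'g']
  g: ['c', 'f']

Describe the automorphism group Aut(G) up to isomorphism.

S_2 × S_5

The vertices split by degree into {c, f} (degree 5) and {a, b, d, e, g} (degree 2); every edge runs between the two parts, so G is the complete bipartite graph K_{2,5}. Automorphisms preserve the bipartition setwise (since the parts differ in size) and act as S_2 × S_5 within it; |Aut| = 240.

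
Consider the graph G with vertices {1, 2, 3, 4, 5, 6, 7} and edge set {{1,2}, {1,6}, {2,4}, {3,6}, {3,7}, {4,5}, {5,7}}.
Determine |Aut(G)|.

G is 2-regular and connected on 7 vertices, i.e. the cycle C_7. The automorphisms of the 7-cycle are exactly the symmetries of a regular 7-gon: the dihedral group D_7, |D_7| = 14.

14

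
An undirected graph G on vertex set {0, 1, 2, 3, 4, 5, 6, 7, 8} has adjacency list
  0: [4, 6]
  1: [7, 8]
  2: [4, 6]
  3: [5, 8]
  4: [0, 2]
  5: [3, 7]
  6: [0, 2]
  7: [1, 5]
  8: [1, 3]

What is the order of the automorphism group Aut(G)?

80

G has two connected components, {1, 3, 5, 7, 8} and {0, 2, 4, 6}; each is 2-regular, so G = C_5 ⊔ C_4. No automorphism exchanges components of different sizes, hence Aut(G) is the direct product D_5 × D_4, order 80.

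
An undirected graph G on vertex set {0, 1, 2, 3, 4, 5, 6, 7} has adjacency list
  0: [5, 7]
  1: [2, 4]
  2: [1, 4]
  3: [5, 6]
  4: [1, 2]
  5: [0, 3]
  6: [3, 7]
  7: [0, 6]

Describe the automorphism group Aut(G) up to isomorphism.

D_3 × D_5

G has two connected components, {0, 3, 5, 6, 7} and {1, 2, 4}; each is 2-regular, so G = C_5 ⊔ C_3. No automorphism exchanges components of different sizes, hence Aut(G) is the direct product D_3 × D_5, order 60.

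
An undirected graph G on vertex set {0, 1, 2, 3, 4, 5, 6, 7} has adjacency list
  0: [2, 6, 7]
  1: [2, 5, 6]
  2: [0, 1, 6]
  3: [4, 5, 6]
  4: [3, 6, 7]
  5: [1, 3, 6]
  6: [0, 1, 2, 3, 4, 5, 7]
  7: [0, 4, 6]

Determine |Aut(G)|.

14

Vertex 6 is the unique vertex of degree 7; the remaining 7 vertices each have degree 3 and induce a cycle, so G is the wheel on 8 vertices with hub 6. Every automorphism fixes the hub and acts on the rim 7-cycle, so Aut(G) ≅ Aut(C_7) = D_7 of order 14.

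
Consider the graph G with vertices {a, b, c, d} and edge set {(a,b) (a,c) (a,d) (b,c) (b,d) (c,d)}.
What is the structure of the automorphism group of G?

the symmetric group on 4 letters

Every vertex has degree 3, so G is the complete graph K_4. Any permutation of the 4 vertices preserves K_4, so Aut(K_4) = S_4 of order 4! = 24.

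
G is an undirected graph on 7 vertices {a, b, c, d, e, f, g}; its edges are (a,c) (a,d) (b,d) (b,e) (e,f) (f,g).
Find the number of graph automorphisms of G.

The degree sequence is [2, 2, 1, 2, 2, 2, 1]; the two degree-1 vertices c and g are the ends of a path, so G = P_7. A path has exactly one nontrivial symmetry — reversal — giving Aut(G) of order 2.

2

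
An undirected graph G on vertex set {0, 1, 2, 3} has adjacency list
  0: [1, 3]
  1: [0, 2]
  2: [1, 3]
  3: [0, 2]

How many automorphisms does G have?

8

Every vertex has degree 2 and the graph is connected, so G is the 4-cycle C_4. C_4 has 4 rotations and 4 reflections, so Aut(C_4) ≅ D_4 of order 8.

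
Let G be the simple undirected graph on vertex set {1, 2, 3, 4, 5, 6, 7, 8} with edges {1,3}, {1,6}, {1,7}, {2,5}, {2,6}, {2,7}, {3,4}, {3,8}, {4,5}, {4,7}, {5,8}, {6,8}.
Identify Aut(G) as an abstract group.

Z_2^3 ⋊ S_3

G is 3-regular and bipartite on 2^3 = 8 vertices with girth 4; it is the hypercube graph Q_3. Aut(Q_3) consists of the signed permutations of the 3 coordinate axes: 3! permutations times 2^3 sign flips, so |Aut| = 2^3·3! = 48.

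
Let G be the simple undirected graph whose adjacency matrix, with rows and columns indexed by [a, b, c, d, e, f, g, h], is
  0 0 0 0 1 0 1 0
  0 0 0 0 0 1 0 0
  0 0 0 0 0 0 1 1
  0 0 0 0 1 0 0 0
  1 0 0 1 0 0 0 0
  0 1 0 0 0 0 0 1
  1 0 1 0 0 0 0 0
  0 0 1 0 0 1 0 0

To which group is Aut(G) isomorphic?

The degree sequence is [2, 1, 2, 1, 2, 2, 2, 2]; the two degree-1 vertices b and d are the ends of a path, so G = P_8. The only nontrivial automorphism of a path is the end-to-end reflection, so Aut(G) ≅ Z_2.

the cyclic group of order 2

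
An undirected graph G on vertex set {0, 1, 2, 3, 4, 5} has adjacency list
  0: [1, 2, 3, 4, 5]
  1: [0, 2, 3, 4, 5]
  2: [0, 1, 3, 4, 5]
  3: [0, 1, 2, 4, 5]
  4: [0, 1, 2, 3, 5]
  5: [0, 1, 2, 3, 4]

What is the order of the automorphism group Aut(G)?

Every vertex has degree 5, so G is the complete graph K_6. Any permutation of the 6 vertices preserves K_6, so Aut(K_6) = S_6 of order 6! = 720.

720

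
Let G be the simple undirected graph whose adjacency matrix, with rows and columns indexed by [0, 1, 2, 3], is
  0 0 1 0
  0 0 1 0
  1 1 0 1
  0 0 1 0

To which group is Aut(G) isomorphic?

the symmetric group on 3 letters

Vertex 2 has degree 3 and every other vertex has degree 1, so G is the star K_{1,3} with centre 2. Any automorphism fixes the centre and permutes the 3 leaves freely, so Aut(G) ≅ S_3 of order 3! = 6.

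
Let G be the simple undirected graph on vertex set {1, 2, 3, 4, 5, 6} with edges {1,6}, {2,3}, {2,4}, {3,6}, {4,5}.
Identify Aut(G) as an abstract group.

The degree sequence is [1, 2, 2, 2, 1, 2]; the two degree-1 vertices 1 and 5 are the ends of a path, so G = P_6. The only nontrivial automorphism of a path is the end-to-end reflection, so Aut(G) ≅ Z_2.

Z_2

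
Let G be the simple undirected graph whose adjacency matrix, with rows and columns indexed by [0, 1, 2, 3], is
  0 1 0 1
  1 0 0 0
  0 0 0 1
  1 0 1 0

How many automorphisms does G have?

2

The degree sequence is [2, 1, 1, 2]; the two degree-1 vertices 1 and 2 are the ends of a path, so G = P_4. A path has exactly one nontrivial symmetry — reversal — giving Aut(G) of order 2.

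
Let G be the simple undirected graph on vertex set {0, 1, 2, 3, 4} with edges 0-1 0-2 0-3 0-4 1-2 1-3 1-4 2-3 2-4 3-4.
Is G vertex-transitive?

Yes

All 5 vertices are pairwise adjacent: G = K_5. Every bijection on the vertex set is an automorphism of K_5; hence Aut(K_5) ≅ S_5, order 120. Under this action every vertex can be carried to every other, so G is vertex-transitive.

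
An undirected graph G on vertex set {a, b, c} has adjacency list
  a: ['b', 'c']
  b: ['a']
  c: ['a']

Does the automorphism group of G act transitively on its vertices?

Vertex a is the only vertex of degree 2, so every automorphism fixes it; G is not vertex-transitive.

No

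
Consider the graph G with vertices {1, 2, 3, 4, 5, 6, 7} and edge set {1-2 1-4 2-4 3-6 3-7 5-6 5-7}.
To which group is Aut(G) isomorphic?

D_3 × D_4

G has two connected components, {3, 5, 6, 7} and {1, 2, 4}; each is 2-regular, so G = C_4 ⊔ C_3. The components are non-isomorphic (different sizes), so Aut(G) = Aut(C_3) × Aut(C_4) = D_3 × D_4 of order 6·8 = 48.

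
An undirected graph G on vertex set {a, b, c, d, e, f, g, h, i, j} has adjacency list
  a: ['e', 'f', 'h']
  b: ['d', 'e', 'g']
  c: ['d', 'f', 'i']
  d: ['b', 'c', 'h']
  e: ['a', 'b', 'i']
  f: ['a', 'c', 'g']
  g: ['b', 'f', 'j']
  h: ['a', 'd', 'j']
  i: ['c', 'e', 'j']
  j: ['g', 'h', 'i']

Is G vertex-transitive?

G is 3-regular on 10 vertices with no triangles and no 4-cycles (girth 5): this is the Petersen graph. Viewing the Petersen graph as the Kneser graph K(5,2) — vertices are 2-subsets of {1,…,5}, edges join disjoint pairs — its automorphisms are exactly the permutations of the 5-element set, so Aut ≅ S_5 of order 120. Under this action every vertex can be carried to every other, so G is vertex-transitive.

Yes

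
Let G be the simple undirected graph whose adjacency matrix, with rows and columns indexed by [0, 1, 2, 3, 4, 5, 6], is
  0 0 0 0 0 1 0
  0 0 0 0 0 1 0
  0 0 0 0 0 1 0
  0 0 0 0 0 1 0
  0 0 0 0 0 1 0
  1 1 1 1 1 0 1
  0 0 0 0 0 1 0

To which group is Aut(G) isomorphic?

the symmetric group on 6 letters

Vertex 5 has degree 6 and every other vertex has degree 1, so G is the star K_{1,6} with centre 5. Any automorphism fixes the centre and permutes the 6 leaves freely, so Aut(G) ≅ S_6 of order 6! = 720.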